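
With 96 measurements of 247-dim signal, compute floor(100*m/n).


100*m/n = 100*96/247 ≈ 38.8664.
floor = 38.

38


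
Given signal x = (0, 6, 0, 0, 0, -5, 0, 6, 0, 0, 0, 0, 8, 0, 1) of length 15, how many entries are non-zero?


Non-zero positions: [1, 5, 7, 12, 14].
Sparsity = 5.

5


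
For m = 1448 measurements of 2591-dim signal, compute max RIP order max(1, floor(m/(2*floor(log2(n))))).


floor(log2(2591)) = 11.
2*11 = 22.
m/(2*floor(log2(n))) = 1448/22 ≈ 65.8182.
floor = 65.
k = max(1, 65) = 65.

65


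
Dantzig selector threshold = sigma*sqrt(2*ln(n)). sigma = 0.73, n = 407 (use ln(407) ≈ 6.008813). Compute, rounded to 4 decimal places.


ln(407) ≈ 6.008813.
2*ln(n) ≈ 12.017626.
sqrt(2*ln(n)) ≈ sqrt(12.017626) ≈ 3.466645.
threshold ≈ 0.73*3.466645 = 2.53065085 ≈ 2.5307.

2.5307


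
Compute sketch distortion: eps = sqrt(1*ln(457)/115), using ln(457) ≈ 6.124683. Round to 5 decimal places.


ln(457) ≈ 6.124683.
1*ln(N)/m ≈ 1*6.124683/115 ≈ 0.05325811.
eps = sqrt(0.05325811) ≈ 0.2307772 ≈ 0.23078.

0.23078


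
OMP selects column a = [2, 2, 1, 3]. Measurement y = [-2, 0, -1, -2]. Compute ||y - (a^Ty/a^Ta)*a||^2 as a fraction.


a^T a = 18.
a^T y = -11.
coeff = -11/18 = -11/18.
||r||^2 = 41/18.

41/18


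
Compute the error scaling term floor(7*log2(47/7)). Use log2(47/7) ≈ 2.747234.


log2(n/k) = log2(47/7) ≈ 2.747234.
k*log2(n/k) ≈ 7*2.747234 = 19.230638.
floor(19.230638) = 19.

19


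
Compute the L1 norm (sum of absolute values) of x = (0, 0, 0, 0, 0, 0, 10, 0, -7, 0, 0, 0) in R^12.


Non-zero entries: [(6, 10), (8, -7)]
Absolute values: [10, 7]
||x||_1 = sum = 17.

17


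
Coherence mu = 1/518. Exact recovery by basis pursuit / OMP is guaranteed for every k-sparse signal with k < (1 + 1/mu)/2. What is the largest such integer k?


1/mu = 518.
1 + 1/mu = 519.
(1 + 1/mu)/2 = 259.5 is not an integer, so k_max = floor(259.5) = 259.

259


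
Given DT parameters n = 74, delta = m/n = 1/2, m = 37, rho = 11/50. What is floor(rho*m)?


m = 1/2*74 = 37.
rho = 11/50.
rho*m = 11/50*37 = 8.14.
k = floor(8.14) = 8.

8


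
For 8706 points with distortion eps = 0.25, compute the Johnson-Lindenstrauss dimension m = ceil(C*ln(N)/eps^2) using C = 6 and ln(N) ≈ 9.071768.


ln(8706) ≈ 9.071768.
eps^2 = 0.25^2 = 0.0625.
C*ln(N)/eps^2 ≈ 6*9.071768/0.0625 ≈ 870.8897.
m = ceil(870.8897) = 871.

871


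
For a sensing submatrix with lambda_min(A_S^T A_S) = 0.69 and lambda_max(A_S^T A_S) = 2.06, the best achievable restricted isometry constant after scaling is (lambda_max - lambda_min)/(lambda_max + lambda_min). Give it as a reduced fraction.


lambda_max - lambda_min = 2.06 - 0.69 = 1.37.
lambda_max + lambda_min = 2.06 + 0.69 = 2.75.
delta = 1.37/2.75 = 137/275.

137/275


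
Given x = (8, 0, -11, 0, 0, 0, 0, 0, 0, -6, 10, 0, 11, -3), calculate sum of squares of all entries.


Non-zero entries: [(0, 8), (2, -11), (9, -6), (10, 10), (12, 11), (13, -3)]
Squares: [64, 121, 36, 100, 121, 9]
||x||_2^2 = sum = 451.

451


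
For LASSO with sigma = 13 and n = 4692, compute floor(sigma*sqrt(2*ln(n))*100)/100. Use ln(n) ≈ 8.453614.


ln(4692) ≈ 8.453614.
2*ln(n) ≈ 16.907228.
sqrt(2*ln(n)) ≈ sqrt(16.907228) ≈ 4.11184.
lambda ≈ 13*4.11184 = 53.45392.
floor(lambda*100)/100 = 53.45.

53.45


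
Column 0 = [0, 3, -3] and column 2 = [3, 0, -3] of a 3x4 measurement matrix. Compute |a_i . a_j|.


Inner product: 0*3 + 3*0 + -3*-3
Products: [0, 0, 9]
Sum = 9.
|dot| = 9.

9


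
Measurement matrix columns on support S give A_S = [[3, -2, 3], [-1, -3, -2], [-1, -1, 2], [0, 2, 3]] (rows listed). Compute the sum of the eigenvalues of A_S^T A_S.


Sum of eigenvalues of A_S^T A_S = trace(A_S^T A_S) = sum of squared column norms of A_S.
A_S^T A_S diagonal: [11, 18, 26].
trace = 11 + 18 + 26 = 55.

55


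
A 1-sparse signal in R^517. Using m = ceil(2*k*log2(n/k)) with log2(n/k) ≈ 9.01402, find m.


log2(n/k) = log2(517/1) ≈ 9.01402.
2*k*log2(n/k) ≈ 2*1*9.01402 = 18.02804.
m = ceil(18.02804) = 19.

19


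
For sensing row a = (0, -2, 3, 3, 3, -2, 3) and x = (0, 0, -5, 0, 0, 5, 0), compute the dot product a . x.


Non-zero terms: ['3*-5', '-2*5']
Products: [-15, -10]
y = sum = -25.

-25


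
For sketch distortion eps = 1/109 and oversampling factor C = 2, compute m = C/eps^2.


1/eps = 109.
(1/eps)^2 = 11881.
m = 2*11881 = 23762.

23762


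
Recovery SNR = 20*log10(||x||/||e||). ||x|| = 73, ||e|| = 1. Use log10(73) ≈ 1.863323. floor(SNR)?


||x||/||e|| = 73/1 = 73.
log10(73) ≈ 1.863323.
20*log10(||x||/||e||) ≈ 20*1.863323 = 37.26646.
floor(37.26646) = 37.

37


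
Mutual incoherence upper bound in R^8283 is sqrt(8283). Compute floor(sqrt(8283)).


91^2 = 8281 <= 8283 < 8464 = 92^2, so 91 <= sqrt(8283) < 92.
floor(sqrt(8283)) = 91.

91


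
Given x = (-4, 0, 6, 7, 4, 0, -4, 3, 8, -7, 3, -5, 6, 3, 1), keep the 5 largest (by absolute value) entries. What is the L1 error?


Sorted |x_i| descending: [8, 7, 7, 6, 6, 5, 4, 4, 4, 3, 3, 3, 1, 0, 0]
Keep top 5: [8, 7, 7, 6, 6]
Tail entries: [5, 4, 4, 4, 3, 3, 3, 1, 0, 0]
L1 error = sum of tail = 27.

27


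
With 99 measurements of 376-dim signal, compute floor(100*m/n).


100*m/n = 100*99/376 ≈ 26.3298.
floor = 26.

26


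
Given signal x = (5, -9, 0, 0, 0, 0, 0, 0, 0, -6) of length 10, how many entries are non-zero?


Non-zero positions: [0, 1, 9].
Sparsity = 3.

3


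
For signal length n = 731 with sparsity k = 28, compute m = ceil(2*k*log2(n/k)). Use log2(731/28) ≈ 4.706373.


log2(n/k) = log2(731/28) ≈ 4.706373.
2*k*log2(n/k) ≈ 2*28*4.706373 = 263.556888.
m = ceil(263.556888) = 264.

264


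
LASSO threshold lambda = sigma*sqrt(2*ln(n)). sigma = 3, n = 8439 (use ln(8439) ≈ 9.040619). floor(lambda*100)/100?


ln(8439) ≈ 9.040619.
2*ln(n) ≈ 18.081238.
sqrt(2*ln(n)) ≈ sqrt(18.081238) ≈ 4.252204.
lambda ≈ 3*4.252204 = 12.756612.
floor(lambda*100)/100 = 12.75.

12.75


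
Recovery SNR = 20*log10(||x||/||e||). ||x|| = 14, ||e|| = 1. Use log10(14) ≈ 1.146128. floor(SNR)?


||x||/||e|| = 14/1 = 14.
log10(14) ≈ 1.146128.
20*log10(||x||/||e||) ≈ 20*1.146128 = 22.92256.
floor(22.92256) = 22.

22


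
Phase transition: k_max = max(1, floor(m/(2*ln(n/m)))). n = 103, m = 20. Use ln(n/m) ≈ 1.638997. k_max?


n/m = 103/20.
ln(n/m) ≈ 1.638997.
2*ln(n/m) ≈ 3.277994.
m/(2*ln(n/m)) ≈ 20/3.277994 ≈ 6.1013.
floor = 6.
k_max = max(1, 6) = 6.

6


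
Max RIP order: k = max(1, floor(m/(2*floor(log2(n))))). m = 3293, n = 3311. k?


floor(log2(3311)) = 11.
2*11 = 22.
m/(2*floor(log2(n))) = 3293/22 ≈ 149.6818.
floor = 149.
k = max(1, 149) = 149.

149


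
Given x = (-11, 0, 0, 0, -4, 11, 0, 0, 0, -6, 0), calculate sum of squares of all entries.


Non-zero entries: [(0, -11), (4, -4), (5, 11), (9, -6)]
Squares: [121, 16, 121, 36]
||x||_2^2 = sum = 294.

294


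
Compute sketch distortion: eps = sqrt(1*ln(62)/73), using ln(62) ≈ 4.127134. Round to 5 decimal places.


ln(62) ≈ 4.127134.
1*ln(N)/m ≈ 1*4.127134/73 ≈ 0.05653608.
eps = sqrt(0.05653608) ≈ 0.2377732 ≈ 0.23777.

0.23777


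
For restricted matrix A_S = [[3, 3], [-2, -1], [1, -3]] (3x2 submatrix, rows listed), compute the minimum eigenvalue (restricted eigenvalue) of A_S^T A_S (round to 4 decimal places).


A_S^T A_S = [[14, 8], [8, 19]].
trace = 33.
det = 202.
disc = trace^2 - 4*det = 1089 - 4*202 = 281.
sqrt(281) ≈ 16.763055.
lam_min = (33 - sqrt(281))/2 ≈ (33 - 16.763055)/2 = 8.1184725 ≈ 8.1185.

8.1185


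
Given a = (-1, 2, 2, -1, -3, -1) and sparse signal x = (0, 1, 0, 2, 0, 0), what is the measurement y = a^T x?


Non-zero terms: ['2*1', '-1*2']
Products: [2, -2]
y = sum = 0.

0


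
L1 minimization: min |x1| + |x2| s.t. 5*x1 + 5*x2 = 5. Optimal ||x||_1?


Axis intercepts:
  x1 = 1, x2 = 0: L1 = 1
  x1 = 0, x2 = 1: L1 = 1
x* = (1, 0)
||x*||_1 = 1.

1


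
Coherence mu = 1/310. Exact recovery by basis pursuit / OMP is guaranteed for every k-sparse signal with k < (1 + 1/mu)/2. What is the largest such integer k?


1/mu = 310.
1 + 1/mu = 311.
(1 + 1/mu)/2 = 155.5 is not an integer, so k_max = floor(155.5) = 155.

155


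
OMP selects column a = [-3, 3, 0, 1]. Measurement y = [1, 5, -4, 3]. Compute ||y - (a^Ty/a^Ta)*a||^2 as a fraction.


a^T a = 19.
a^T y = 15.
coeff = 15/19 = 15/19.
||r||^2 = 744/19.

744/19


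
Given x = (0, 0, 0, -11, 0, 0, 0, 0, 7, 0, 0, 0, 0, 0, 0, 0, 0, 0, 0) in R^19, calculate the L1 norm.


Non-zero entries: [(3, -11), (8, 7)]
Absolute values: [11, 7]
||x||_1 = sum = 18.

18


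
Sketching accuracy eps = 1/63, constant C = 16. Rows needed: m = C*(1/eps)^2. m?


1/eps = 63.
(1/eps)^2 = 3969.
m = 16*3969 = 63504.

63504


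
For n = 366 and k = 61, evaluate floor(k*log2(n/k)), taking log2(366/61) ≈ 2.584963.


log2(n/k) = log2(366/61) ≈ 2.584963.
k*log2(n/k) ≈ 61*2.584963 = 157.682743.
floor(157.682743) = 157.

157


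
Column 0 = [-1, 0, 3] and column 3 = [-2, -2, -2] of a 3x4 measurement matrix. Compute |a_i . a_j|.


Inner product: -1*-2 + 0*-2 + 3*-2
Products: [2, 0, -6]
Sum = -4.
|dot| = 4.

4


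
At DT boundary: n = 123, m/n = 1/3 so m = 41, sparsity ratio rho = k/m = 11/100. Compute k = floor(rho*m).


m = 1/3*123 = 41.
rho = 11/100.
rho*m = 11/100*41 = 4.51.
k = floor(4.51) = 4.

4


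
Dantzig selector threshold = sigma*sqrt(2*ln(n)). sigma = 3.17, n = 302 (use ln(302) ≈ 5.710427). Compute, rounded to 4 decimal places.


ln(302) ≈ 5.710427.
2*ln(n) ≈ 11.420854.
sqrt(2*ln(n)) ≈ sqrt(11.420854) ≈ 3.379475.
threshold ≈ 3.17*3.379475 = 10.71293575 ≈ 10.7129.

10.7129


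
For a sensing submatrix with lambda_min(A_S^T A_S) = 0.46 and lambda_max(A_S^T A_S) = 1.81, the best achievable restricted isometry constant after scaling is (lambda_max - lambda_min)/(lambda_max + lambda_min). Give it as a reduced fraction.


lambda_max - lambda_min = 1.81 - 0.46 = 1.35.
lambda_max + lambda_min = 1.81 + 0.46 = 2.27.
delta = 1.35/2.27 = 135/227.

135/227


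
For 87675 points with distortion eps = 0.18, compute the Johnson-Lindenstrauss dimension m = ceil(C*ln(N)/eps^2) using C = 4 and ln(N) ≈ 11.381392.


ln(87675) ≈ 11.381392.
eps^2 = 0.18^2 = 0.0324.
C*ln(N)/eps^2 ≈ 4*11.381392/0.0324 ≈ 1405.1101.
m = ceil(1405.1101) = 1406.

1406


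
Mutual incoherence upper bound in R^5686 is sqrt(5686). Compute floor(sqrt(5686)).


75^2 = 5625 <= 5686 < 5776 = 76^2, so 75 <= sqrt(5686) < 76.
floor(sqrt(5686)) = 75.

75


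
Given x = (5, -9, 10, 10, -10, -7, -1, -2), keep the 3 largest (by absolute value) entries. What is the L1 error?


Sorted |x_i| descending: [10, 10, 10, 9, 7, 5, 2, 1]
Keep top 3: [10, 10, 10]
Tail entries: [9, 7, 5, 2, 1]
L1 error = sum of tail = 24.

24


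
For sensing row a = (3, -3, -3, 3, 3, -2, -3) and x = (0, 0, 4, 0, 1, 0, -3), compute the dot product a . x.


Non-zero terms: ['-3*4', '3*1', '-3*-3']
Products: [-12, 3, 9]
y = sum = 0.

0


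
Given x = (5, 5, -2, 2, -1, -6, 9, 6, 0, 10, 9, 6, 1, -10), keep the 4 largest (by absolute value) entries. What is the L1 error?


Sorted |x_i| descending: [10, 10, 9, 9, 6, 6, 6, 5, 5, 2, 2, 1, 1, 0]
Keep top 4: [10, 10, 9, 9]
Tail entries: [6, 6, 6, 5, 5, 2, 2, 1, 1, 0]
L1 error = sum of tail = 34.

34


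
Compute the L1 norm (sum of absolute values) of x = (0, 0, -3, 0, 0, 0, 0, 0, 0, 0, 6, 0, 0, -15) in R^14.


Non-zero entries: [(2, -3), (10, 6), (13, -15)]
Absolute values: [3, 6, 15]
||x||_1 = sum = 24.

24


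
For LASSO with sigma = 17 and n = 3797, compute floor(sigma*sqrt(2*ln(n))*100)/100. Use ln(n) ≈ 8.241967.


ln(3797) ≈ 8.241967.
2*ln(n) ≈ 16.483934.
sqrt(2*ln(n)) ≈ sqrt(16.483934) ≈ 4.060041.
lambda ≈ 17*4.060041 = 69.020697.
floor(lambda*100)/100 = 69.02.

69.02


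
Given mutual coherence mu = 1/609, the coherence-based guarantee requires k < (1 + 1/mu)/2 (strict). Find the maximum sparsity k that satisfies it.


1/mu = 609.
1 + 1/mu = 610.
(1 + 1/mu)/2 = 305 is an integer and the inequality is strict, so k_max = 305 - 1 = 304.

304


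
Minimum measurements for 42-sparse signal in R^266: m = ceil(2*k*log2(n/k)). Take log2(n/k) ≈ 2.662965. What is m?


log2(n/k) = log2(266/42) ≈ 2.662965.
2*k*log2(n/k) ≈ 2*42*2.662965 = 223.68906.
m = ceil(223.68906) = 224.

224


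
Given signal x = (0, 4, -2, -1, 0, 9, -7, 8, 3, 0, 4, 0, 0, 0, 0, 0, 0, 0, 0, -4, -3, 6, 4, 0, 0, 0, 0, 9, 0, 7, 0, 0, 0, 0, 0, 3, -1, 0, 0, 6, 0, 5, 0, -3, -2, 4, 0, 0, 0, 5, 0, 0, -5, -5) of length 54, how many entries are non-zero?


Non-zero positions: [1, 2, 3, 5, 6, 7, 8, 10, 19, 20, 21, 22, 27, 29, 35, 36, 39, 41, 43, 44, 45, 49, 52, 53].
Sparsity = 24.

24


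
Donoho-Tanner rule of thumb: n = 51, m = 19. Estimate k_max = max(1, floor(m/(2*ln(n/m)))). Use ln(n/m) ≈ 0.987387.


n/m = 51/19.
ln(n/m) ≈ 0.987387.
2*ln(n/m) ≈ 1.974774.
m/(2*ln(n/m)) ≈ 19/1.974774 ≈ 9.6214.
floor = 9.
k_max = max(1, 9) = 9.

9


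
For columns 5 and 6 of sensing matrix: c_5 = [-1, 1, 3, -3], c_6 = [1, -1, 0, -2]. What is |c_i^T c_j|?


Inner product: -1*1 + 1*-1 + 3*0 + -3*-2
Products: [-1, -1, 0, 6]
Sum = 4.
|dot| = 4.

4


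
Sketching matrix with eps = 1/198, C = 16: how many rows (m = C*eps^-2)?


1/eps = 198.
(1/eps)^2 = 39204.
m = 16*39204 = 627264.

627264


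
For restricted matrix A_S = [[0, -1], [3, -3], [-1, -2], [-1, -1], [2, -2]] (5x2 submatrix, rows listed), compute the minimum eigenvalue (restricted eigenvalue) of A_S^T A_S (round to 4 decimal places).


A_S^T A_S = [[15, -10], [-10, 19]].
trace = 34.
det = 185.
disc = trace^2 - 4*det = 1156 - 4*185 = 416.
sqrt(416) ≈ 20.396078.
lam_min = (34 - sqrt(416))/2 ≈ (34 - 20.396078)/2 = 6.801961 ≈ 6.8020.

6.8020


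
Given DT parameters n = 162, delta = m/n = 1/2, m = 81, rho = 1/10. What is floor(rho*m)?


m = 1/2*162 = 81.
rho = 1/10.
rho*m = 1/10*81 = 8.1.
k = floor(8.1) = 8.

8


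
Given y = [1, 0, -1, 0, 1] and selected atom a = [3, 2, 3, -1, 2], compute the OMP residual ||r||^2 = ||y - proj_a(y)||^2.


a^T a = 27.
a^T y = 2.
coeff = 2/27 = 2/27.
||r||^2 = 77/27.

77/27


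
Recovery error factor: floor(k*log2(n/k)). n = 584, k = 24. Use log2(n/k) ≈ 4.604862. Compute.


log2(n/k) = log2(584/24) ≈ 4.604862.
k*log2(n/k) ≈ 24*4.604862 = 110.516688.
floor(110.516688) = 110.

110


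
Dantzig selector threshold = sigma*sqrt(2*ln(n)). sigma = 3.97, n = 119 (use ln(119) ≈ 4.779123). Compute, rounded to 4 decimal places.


ln(119) ≈ 4.779123.
2*ln(n) ≈ 9.558246.
sqrt(2*ln(n)) ≈ sqrt(9.558246) ≈ 3.091641.
threshold ≈ 3.97*3.091641 = 12.27381477 ≈ 12.2738.

12.2738


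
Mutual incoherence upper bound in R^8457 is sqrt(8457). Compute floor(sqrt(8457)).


91^2 = 8281 <= 8457 < 8464 = 92^2, so 91 <= sqrt(8457) < 92.
floor(sqrt(8457)) = 91.

91


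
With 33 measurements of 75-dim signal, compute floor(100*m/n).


100*m/n = 100*33/75 ≈ 44.0.
floor = 44.

44


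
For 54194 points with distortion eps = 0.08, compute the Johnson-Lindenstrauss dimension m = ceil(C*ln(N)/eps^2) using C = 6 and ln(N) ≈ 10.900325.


ln(54194) ≈ 10.900325.
eps^2 = 0.08^2 = 0.0064.
C*ln(N)/eps^2 ≈ 6*10.900325/0.0064 ≈ 10219.0547.
m = ceil(10219.0547) = 10220.

10220


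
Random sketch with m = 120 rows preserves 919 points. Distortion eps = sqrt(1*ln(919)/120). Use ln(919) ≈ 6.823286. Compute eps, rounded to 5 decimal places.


ln(919) ≈ 6.823286.
1*ln(N)/m ≈ 1*6.823286/120 ≈ 0.05686072.
eps = sqrt(0.05686072) ≈ 0.2384549 ≈ 0.23845.

0.23845


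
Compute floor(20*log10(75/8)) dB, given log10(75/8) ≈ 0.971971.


||x||/||e|| = 75/8.
log10(75/8) ≈ 0.971971.
20*log10(||x||/||e||) ≈ 20*0.971971 = 19.43942.
floor(19.43942) = 19.

19


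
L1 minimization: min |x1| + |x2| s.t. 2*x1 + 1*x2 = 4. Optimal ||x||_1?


Axis intercepts:
  x1 = 2, x2 = 0: L1 = 2
  x1 = 0, x2 = 4: L1 = 4
x* = (2, 0)
||x*||_1 = 2.

2


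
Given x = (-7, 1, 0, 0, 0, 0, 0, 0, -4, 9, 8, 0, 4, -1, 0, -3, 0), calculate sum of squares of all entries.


Non-zero entries: [(0, -7), (1, 1), (8, -4), (9, 9), (10, 8), (12, 4), (13, -1), (15, -3)]
Squares: [49, 1, 16, 81, 64, 16, 1, 9]
||x||_2^2 = sum = 237.

237


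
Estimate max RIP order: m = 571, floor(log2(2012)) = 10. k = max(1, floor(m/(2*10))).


floor(log2(2012)) = 10.
2*10 = 20.
m/(2*floor(log2(n))) = 571/20 ≈ 28.55.
floor = 28.
k = max(1, 28) = 28.

28


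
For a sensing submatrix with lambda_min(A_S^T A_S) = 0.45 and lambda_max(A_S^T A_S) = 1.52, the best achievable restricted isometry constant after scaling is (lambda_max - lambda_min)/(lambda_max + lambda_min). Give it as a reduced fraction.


lambda_max - lambda_min = 1.52 - 0.45 = 1.07.
lambda_max + lambda_min = 1.52 + 0.45 = 1.97.
delta = 1.07/1.97 = 107/197.

107/197


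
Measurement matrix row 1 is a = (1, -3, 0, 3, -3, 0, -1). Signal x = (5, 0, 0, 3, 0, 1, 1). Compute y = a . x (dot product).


Non-zero terms: ['1*5', '3*3', '0*1', '-1*1']
Products: [5, 9, 0, -1]
y = sum = 13.

13


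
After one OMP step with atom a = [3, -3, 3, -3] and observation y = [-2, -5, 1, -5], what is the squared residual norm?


a^T a = 36.
a^T y = 27.
coeff = 27/36 = 3/4.
||r||^2 = 139/4.

139/4


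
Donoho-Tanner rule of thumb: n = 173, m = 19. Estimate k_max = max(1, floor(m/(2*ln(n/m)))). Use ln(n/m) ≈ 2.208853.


n/m = 173/19.
ln(n/m) ≈ 2.208853.
2*ln(n/m) ≈ 4.417706.
m/(2*ln(n/m)) ≈ 19/4.417706 ≈ 4.3009.
floor = 4.
k_max = max(1, 4) = 4.

4


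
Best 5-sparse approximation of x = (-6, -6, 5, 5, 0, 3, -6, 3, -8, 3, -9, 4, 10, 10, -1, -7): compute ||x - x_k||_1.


Sorted |x_i| descending: [10, 10, 9, 8, 7, 6, 6, 6, 5, 5, 4, 3, 3, 3, 1, 0]
Keep top 5: [10, 10, 9, 8, 7]
Tail entries: [6, 6, 6, 5, 5, 4, 3, 3, 3, 1, 0]
L1 error = sum of tail = 42.

42


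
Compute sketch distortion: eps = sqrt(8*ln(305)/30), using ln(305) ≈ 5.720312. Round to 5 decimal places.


ln(305) ≈ 5.720312.
8*ln(N)/m ≈ 8*5.720312/30 ≈ 1.52541653.
eps = sqrt(1.52541653) ≈ 1.2350775 ≈ 1.23508.

1.23508


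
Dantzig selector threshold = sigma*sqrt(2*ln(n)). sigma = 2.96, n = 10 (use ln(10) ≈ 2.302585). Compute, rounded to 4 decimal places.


ln(10) ≈ 2.302585.
2*ln(n) ≈ 4.60517.
sqrt(2*ln(n)) ≈ sqrt(4.60517) ≈ 2.145966.
threshold ≈ 2.96*2.145966 = 6.35205936 ≈ 6.3521.

6.3521


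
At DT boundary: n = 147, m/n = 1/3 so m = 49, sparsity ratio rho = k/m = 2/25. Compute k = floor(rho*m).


m = 1/3*147 = 49.
rho = 2/25.
rho*m = 2/25*49 = 3.92.
k = floor(3.92) = 3.

3


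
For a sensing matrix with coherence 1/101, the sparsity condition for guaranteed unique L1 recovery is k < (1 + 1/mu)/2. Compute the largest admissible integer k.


1/mu = 101.
1 + 1/mu = 102.
(1 + 1/mu)/2 = 51 is an integer and the inequality is strict, so k_max = 51 - 1 = 50.

50


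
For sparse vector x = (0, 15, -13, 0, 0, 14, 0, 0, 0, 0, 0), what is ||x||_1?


Non-zero entries: [(1, 15), (2, -13), (5, 14)]
Absolute values: [15, 13, 14]
||x||_1 = sum = 42.

42


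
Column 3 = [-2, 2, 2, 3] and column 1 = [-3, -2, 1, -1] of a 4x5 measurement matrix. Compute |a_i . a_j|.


Inner product: -2*-3 + 2*-2 + 2*1 + 3*-1
Products: [6, -4, 2, -3]
Sum = 1.
|dot| = 1.

1


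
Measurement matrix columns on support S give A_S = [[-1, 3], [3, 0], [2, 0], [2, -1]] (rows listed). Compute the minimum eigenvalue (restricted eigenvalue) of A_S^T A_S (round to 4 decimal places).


A_S^T A_S = [[18, -5], [-5, 10]].
trace = 28.
det = 155.
disc = trace^2 - 4*det = 784 - 4*155 = 164.
sqrt(164) ≈ 12.806248.
lam_min = (28 - sqrt(164))/2 ≈ (28 - 12.806248)/2 = 7.596876 ≈ 7.5969.

7.5969


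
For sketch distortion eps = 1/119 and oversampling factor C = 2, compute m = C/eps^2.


1/eps = 119.
(1/eps)^2 = 14161.
m = 2*14161 = 28322.

28322


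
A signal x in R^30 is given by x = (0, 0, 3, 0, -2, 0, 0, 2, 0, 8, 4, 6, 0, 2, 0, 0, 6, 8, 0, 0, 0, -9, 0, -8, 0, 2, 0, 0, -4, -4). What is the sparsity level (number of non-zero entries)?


Non-zero positions: [2, 4, 7, 9, 10, 11, 13, 16, 17, 21, 23, 25, 28, 29].
Sparsity = 14.

14


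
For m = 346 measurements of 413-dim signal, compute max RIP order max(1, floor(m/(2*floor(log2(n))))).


floor(log2(413)) = 8.
2*8 = 16.
m/(2*floor(log2(n))) = 346/16 ≈ 21.625.
floor = 21.
k = max(1, 21) = 21.

21


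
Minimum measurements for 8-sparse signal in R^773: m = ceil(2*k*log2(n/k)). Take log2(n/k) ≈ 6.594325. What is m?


log2(n/k) = log2(773/8) ≈ 6.594325.
2*k*log2(n/k) ≈ 2*8*6.594325 = 105.5092.
m = ceil(105.5092) = 106.

106


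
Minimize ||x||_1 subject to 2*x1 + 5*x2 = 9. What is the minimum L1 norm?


Axis intercepts:
  x1 = 9/2, x2 = 0: L1 = 9/2
  x1 = 0, x2 = 9/5: L1 = 9/5
x* = (0, 9/5)
||x*||_1 = 9/5.

9/5


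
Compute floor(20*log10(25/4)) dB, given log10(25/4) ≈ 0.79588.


||x||/||e|| = 25/4.
log10(25/4) ≈ 0.79588.
20*log10(||x||/||e||) ≈ 20*0.79588 = 15.9176.
floor(15.9176) = 15.

15


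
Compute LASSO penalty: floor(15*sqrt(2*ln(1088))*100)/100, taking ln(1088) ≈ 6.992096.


ln(1088) ≈ 6.992096.
2*ln(n) ≈ 13.984192.
sqrt(2*ln(n)) ≈ sqrt(13.984192) ≈ 3.739544.
lambda ≈ 15*3.739544 = 56.09316.
floor(lambda*100)/100 = 56.09.

56.09


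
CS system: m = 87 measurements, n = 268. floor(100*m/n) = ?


100*m/n = 100*87/268 ≈ 32.4627.
floor = 32.

32


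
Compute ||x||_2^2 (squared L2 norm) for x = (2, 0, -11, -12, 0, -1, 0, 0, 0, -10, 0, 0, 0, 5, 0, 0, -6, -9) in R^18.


Non-zero entries: [(0, 2), (2, -11), (3, -12), (5, -1), (9, -10), (13, 5), (16, -6), (17, -9)]
Squares: [4, 121, 144, 1, 100, 25, 36, 81]
||x||_2^2 = sum = 512.

512


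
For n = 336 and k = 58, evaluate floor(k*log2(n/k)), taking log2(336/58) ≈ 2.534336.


log2(n/k) = log2(336/58) ≈ 2.534336.
k*log2(n/k) ≈ 58*2.534336 = 146.991488.
floor(146.991488) = 146.

146


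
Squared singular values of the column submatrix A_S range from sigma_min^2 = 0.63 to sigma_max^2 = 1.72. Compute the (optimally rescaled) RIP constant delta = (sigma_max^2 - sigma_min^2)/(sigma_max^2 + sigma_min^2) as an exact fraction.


lambda_max - lambda_min = 1.72 - 0.63 = 1.09.
lambda_max + lambda_min = 1.72 + 0.63 = 2.35.
delta = 1.09/2.35 = 109/235.

109/235


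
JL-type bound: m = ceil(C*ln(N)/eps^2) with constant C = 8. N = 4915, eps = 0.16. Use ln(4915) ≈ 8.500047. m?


ln(4915) ≈ 8.500047.
eps^2 = 0.16^2 = 0.0256.
C*ln(N)/eps^2 ≈ 8*8.500047/0.0256 ≈ 2656.2647.
m = ceil(2656.2647) = 2657.

2657


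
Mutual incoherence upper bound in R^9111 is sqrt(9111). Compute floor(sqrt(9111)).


95^2 = 9025 <= 9111 < 9216 = 96^2, so 95 <= sqrt(9111) < 96.
floor(sqrt(9111)) = 95.

95


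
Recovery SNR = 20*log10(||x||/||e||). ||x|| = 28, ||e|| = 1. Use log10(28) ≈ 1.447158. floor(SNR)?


||x||/||e|| = 28/1 = 28.
log10(28) ≈ 1.447158.
20*log10(||x||/||e||) ≈ 20*1.447158 = 28.94316.
floor(28.94316) = 28.

28


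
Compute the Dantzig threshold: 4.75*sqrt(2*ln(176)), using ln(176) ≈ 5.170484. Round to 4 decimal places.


ln(176) ≈ 5.170484.
2*ln(n) ≈ 10.340968.
sqrt(2*ln(n)) ≈ sqrt(10.340968) ≈ 3.215738.
threshold ≈ 4.75*3.215738 = 15.2747555 ≈ 15.2748.

15.2748


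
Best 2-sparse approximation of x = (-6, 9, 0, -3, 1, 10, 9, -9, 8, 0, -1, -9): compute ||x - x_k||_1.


Sorted |x_i| descending: [10, 9, 9, 9, 9, 8, 6, 3, 1, 1, 0, 0]
Keep top 2: [10, 9]
Tail entries: [9, 9, 9, 8, 6, 3, 1, 1, 0, 0]
L1 error = sum of tail = 46.

46


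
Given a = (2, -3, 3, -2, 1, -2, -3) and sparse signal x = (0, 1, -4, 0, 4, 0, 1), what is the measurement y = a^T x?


Non-zero terms: ['-3*1', '3*-4', '1*4', '-3*1']
Products: [-3, -12, 4, -3]
y = sum = -14.

-14


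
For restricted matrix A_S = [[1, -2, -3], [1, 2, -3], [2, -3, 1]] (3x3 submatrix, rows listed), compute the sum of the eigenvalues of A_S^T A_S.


Sum of eigenvalues of A_S^T A_S = trace(A_S^T A_S) = sum of squared column norms of A_S.
A_S^T A_S diagonal: [6, 17, 19].
trace = 6 + 17 + 19 = 42.

42


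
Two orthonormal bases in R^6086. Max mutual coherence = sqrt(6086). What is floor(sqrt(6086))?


78^2 = 6084 <= 6086 < 6241 = 79^2, so 78 <= sqrt(6086) < 79.
floor(sqrt(6086)) = 78.

78


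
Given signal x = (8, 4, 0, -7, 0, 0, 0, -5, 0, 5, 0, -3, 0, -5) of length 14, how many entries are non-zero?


Non-zero positions: [0, 1, 3, 7, 9, 11, 13].
Sparsity = 7.

7


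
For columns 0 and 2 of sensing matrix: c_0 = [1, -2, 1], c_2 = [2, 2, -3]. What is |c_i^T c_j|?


Inner product: 1*2 + -2*2 + 1*-3
Products: [2, -4, -3]
Sum = -5.
|dot| = 5.

5


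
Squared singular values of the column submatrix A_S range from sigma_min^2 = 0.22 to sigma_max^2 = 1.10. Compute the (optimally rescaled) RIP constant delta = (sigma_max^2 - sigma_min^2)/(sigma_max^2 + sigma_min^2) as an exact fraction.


lambda_max - lambda_min = 1.10 - 0.22 = 0.88.
lambda_max + lambda_min = 1.10 + 0.22 = 1.32.
delta = 0.88/1.32 = 88/132 = 2/3.

2/3


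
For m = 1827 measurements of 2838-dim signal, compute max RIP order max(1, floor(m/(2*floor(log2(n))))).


floor(log2(2838)) = 11.
2*11 = 22.
m/(2*floor(log2(n))) = 1827/22 ≈ 83.0455.
floor = 83.
k = max(1, 83) = 83.

83


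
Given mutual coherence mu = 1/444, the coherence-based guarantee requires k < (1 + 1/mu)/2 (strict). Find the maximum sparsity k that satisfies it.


1/mu = 444.
1 + 1/mu = 445.
(1 + 1/mu)/2 = 222.5 is not an integer, so k_max = floor(222.5) = 222.

222


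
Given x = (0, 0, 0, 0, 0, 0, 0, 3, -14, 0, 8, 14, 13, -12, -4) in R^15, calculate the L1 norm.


Non-zero entries: [(7, 3), (8, -14), (10, 8), (11, 14), (12, 13), (13, -12), (14, -4)]
Absolute values: [3, 14, 8, 14, 13, 12, 4]
||x||_1 = sum = 68.

68


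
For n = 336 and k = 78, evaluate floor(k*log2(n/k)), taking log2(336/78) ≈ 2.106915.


log2(n/k) = log2(336/78) ≈ 2.106915.
k*log2(n/k) ≈ 78*2.106915 = 164.33937.
floor(164.33937) = 164.

164


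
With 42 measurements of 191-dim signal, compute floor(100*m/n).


100*m/n = 100*42/191 ≈ 21.9895.
floor = 21.

21


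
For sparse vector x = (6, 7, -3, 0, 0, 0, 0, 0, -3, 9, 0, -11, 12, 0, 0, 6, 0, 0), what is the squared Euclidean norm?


Non-zero entries: [(0, 6), (1, 7), (2, -3), (8, -3), (9, 9), (11, -11), (12, 12), (15, 6)]
Squares: [36, 49, 9, 9, 81, 121, 144, 36]
||x||_2^2 = sum = 485.

485


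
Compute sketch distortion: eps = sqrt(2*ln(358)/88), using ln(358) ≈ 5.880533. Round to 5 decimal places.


ln(358) ≈ 5.880533.
2*ln(N)/m ≈ 2*5.880533/88 ≈ 0.13364848.
eps = sqrt(0.13364848) ≈ 0.3655796 ≈ 0.36558.

0.36558


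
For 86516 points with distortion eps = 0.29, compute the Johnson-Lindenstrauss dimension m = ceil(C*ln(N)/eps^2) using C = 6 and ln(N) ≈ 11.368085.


ln(86516) ≈ 11.368085.
eps^2 = 0.29^2 = 0.0841.
C*ln(N)/eps^2 ≈ 6*11.368085/0.0841 ≈ 811.0405.
m = ceil(811.0405) = 812.

812


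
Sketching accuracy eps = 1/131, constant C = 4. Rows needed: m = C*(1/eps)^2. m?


1/eps = 131.
(1/eps)^2 = 17161.
m = 4*17161 = 68644.

68644


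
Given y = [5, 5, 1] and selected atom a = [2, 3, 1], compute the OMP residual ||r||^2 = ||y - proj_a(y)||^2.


a^T a = 14.
a^T y = 26.
coeff = 26/14 = 13/7.
||r||^2 = 19/7.

19/7


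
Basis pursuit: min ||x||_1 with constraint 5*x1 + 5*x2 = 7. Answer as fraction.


Axis intercepts:
  x1 = 7/5, x2 = 0: L1 = 7/5
  x1 = 0, x2 = 7/5: L1 = 7/5
x* = (7/5, 0)
||x*||_1 = 7/5.

7/5


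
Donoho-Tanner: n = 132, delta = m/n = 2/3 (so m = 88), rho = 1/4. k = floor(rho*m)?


m = 2/3*132 = 88.
rho = 1/4.
rho*m = 1/4*88 = 22.
k = floor(22) = 22.

22


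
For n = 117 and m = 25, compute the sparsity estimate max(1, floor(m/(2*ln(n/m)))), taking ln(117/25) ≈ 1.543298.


n/m = 117/25.
ln(n/m) ≈ 1.543298.
2*ln(n/m) ≈ 3.086596.
m/(2*ln(n/m)) ≈ 25/3.086596 ≈ 8.0995.
floor = 8.
k_max = max(1, 8) = 8.

8


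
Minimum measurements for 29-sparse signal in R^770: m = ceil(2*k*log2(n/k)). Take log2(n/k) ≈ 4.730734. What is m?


log2(n/k) = log2(770/29) ≈ 4.730734.
2*k*log2(n/k) ≈ 2*29*4.730734 = 274.382572.
m = ceil(274.382572) = 275.

275


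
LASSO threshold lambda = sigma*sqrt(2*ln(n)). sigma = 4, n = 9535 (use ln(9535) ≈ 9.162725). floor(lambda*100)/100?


ln(9535) ≈ 9.162725.
2*ln(n) ≈ 18.32545.
sqrt(2*ln(n)) ≈ sqrt(18.32545) ≈ 4.280824.
lambda ≈ 4*4.280824 = 17.123296.
floor(lambda*100)/100 = 17.12.

17.12


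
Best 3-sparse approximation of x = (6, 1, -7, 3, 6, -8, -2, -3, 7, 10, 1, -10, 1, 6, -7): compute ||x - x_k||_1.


Sorted |x_i| descending: [10, 10, 8, 7, 7, 7, 6, 6, 6, 3, 3, 2, 1, 1, 1]
Keep top 3: [10, 10, 8]
Tail entries: [7, 7, 7, 6, 6, 6, 3, 3, 2, 1, 1, 1]
L1 error = sum of tail = 50.

50


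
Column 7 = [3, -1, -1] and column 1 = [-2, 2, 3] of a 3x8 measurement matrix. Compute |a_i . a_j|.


Inner product: 3*-2 + -1*2 + -1*3
Products: [-6, -2, -3]
Sum = -11.
|dot| = 11.

11


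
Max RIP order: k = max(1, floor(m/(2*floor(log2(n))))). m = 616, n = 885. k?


floor(log2(885)) = 9.
2*9 = 18.
m/(2*floor(log2(n))) = 616/18 ≈ 34.2222.
floor = 34.
k = max(1, 34) = 34.

34


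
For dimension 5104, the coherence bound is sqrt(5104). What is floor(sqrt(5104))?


71^2 = 5041 <= 5104 < 5184 = 72^2, so 71 <= sqrt(5104) < 72.
floor(sqrt(5104)) = 71.

71


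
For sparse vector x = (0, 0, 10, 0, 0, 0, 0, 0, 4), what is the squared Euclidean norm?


Non-zero entries: [(2, 10), (8, 4)]
Squares: [100, 16]
||x||_2^2 = sum = 116.

116


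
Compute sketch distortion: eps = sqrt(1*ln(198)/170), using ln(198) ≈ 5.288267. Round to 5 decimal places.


ln(198) ≈ 5.288267.
1*ln(N)/m ≈ 1*5.288267/170 ≈ 0.03110745.
eps = sqrt(0.03110745) ≈ 0.176373 ≈ 0.17637.

0.17637


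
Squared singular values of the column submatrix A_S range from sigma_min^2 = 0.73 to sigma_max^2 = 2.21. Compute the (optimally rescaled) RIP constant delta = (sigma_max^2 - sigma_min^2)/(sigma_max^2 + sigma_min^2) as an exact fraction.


lambda_max - lambda_min = 2.21 - 0.73 = 1.48.
lambda_max + lambda_min = 2.21 + 0.73 = 2.94.
delta = 1.48/2.94 = 148/294 = 74/147.

74/147


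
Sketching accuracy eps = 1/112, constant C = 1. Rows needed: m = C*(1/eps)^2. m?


1/eps = 112.
(1/eps)^2 = 12544.
m = 1*12544 = 12544.

12544


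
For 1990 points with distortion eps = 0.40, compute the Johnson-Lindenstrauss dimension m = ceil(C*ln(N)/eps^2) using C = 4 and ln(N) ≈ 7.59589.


ln(1990) ≈ 7.59589.
eps^2 = 0.40^2 = 0.16.
C*ln(N)/eps^2 ≈ 4*7.59589/0.16 ≈ 189.8973.
m = ceil(189.8973) = 190.

190


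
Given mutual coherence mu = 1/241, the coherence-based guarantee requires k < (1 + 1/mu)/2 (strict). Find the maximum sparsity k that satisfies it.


1/mu = 241.
1 + 1/mu = 242.
(1 + 1/mu)/2 = 121 is an integer and the inequality is strict, so k_max = 121 - 1 = 120.

120


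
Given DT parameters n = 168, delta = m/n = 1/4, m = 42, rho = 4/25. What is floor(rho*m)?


m = 1/4*168 = 42.
rho = 4/25.
rho*m = 4/25*42 = 6.72.
k = floor(6.72) = 6.

6


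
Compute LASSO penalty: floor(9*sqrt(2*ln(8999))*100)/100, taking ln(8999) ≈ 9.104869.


ln(8999) ≈ 9.104869.
2*ln(n) ≈ 18.209738.
sqrt(2*ln(n)) ≈ sqrt(18.209738) ≈ 4.267287.
lambda ≈ 9*4.267287 = 38.405583.
floor(lambda*100)/100 = 38.40.

38.40


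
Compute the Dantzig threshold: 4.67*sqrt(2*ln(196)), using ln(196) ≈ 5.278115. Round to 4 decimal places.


ln(196) ≈ 5.278115.
2*ln(n) ≈ 10.55623.
sqrt(2*ln(n)) ≈ sqrt(10.55623) ≈ 3.249035.
threshold ≈ 4.67*3.249035 = 15.17299345 ≈ 15.1730.

15.1730


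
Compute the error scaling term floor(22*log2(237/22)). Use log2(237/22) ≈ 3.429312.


log2(n/k) = log2(237/22) ≈ 3.429312.
k*log2(n/k) ≈ 22*3.429312 = 75.444864.
floor(75.444864) = 75.

75


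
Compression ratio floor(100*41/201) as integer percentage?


100*m/n = 100*41/201 ≈ 20.398.
floor = 20.

20


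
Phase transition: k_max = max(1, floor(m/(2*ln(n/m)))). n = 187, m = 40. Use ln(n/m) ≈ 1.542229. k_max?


n/m = 187/40.
ln(n/m) ≈ 1.542229.
2*ln(n/m) ≈ 3.084458.
m/(2*ln(n/m)) ≈ 40/3.084458 ≈ 12.9682.
floor = 12.
k_max = max(1, 12) = 12.

12


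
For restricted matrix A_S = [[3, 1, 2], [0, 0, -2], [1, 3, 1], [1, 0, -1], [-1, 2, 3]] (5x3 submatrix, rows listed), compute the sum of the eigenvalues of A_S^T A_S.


Sum of eigenvalues of A_S^T A_S = trace(A_S^T A_S) = sum of squared column norms of A_S.
A_S^T A_S diagonal: [12, 14, 19].
trace = 12 + 14 + 19 = 45.

45


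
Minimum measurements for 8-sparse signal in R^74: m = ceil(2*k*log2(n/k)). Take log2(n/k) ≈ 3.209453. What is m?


log2(n/k) = log2(74/8) ≈ 3.209453.
2*k*log2(n/k) ≈ 2*8*3.209453 = 51.351248.
m = ceil(51.351248) = 52.

52


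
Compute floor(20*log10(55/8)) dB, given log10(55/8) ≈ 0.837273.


||x||/||e|| = 55/8.
log10(55/8) ≈ 0.837273.
20*log10(||x||/||e||) ≈ 20*0.837273 = 16.74546.
floor(16.74546) = 16.

16


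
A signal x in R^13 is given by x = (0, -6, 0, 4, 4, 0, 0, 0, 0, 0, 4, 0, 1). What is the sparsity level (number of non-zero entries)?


Non-zero positions: [1, 3, 4, 10, 12].
Sparsity = 5.

5


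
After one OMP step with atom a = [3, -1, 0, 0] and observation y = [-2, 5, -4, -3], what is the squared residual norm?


a^T a = 10.
a^T y = -11.
coeff = -11/10 = -11/10.
||r||^2 = 419/10.

419/10


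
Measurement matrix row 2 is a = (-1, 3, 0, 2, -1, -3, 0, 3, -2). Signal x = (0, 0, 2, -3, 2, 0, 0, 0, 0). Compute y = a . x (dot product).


Non-zero terms: ['0*2', '2*-3', '-1*2']
Products: [0, -6, -2]
y = sum = -8.

-8


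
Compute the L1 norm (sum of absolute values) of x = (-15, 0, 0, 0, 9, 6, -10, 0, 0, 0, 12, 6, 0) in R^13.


Non-zero entries: [(0, -15), (4, 9), (5, 6), (6, -10), (10, 12), (11, 6)]
Absolute values: [15, 9, 6, 10, 12, 6]
||x||_1 = sum = 58.

58


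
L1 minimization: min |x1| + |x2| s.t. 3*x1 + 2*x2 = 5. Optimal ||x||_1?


Axis intercepts:
  x1 = 5/3, x2 = 0: L1 = 5/3
  x1 = 0, x2 = 5/2: L1 = 5/2
x* = (5/3, 0)
||x*||_1 = 5/3.

5/3


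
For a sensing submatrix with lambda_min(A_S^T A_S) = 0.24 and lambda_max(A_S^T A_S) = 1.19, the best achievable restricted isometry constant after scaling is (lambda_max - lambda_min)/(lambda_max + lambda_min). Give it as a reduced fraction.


lambda_max - lambda_min = 1.19 - 0.24 = 0.95.
lambda_max + lambda_min = 1.19 + 0.24 = 1.43.
delta = 0.95/1.43 = 95/143.

95/143


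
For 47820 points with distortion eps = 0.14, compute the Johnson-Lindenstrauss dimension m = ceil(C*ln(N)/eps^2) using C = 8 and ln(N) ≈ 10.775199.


ln(47820) ≈ 10.775199.
eps^2 = 0.14^2 = 0.0196.
C*ln(N)/eps^2 ≈ 8*10.775199/0.0196 ≈ 4398.0404.
m = ceil(4398.0404) = 4399.

4399


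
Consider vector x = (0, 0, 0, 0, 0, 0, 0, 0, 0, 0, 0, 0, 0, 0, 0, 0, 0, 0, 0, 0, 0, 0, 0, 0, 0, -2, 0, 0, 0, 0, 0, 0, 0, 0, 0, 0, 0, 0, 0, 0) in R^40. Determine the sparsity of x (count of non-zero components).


Non-zero positions: [25].
Sparsity = 1.

1


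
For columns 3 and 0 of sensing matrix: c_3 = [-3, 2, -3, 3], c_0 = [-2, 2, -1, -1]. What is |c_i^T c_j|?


Inner product: -3*-2 + 2*2 + -3*-1 + 3*-1
Products: [6, 4, 3, -3]
Sum = 10.
|dot| = 10.

10


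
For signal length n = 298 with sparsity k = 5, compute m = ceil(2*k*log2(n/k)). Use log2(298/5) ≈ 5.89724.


log2(n/k) = log2(298/5) ≈ 5.89724.
2*k*log2(n/k) ≈ 2*5*5.89724 = 58.9724.
m = ceil(58.9724) = 59.

59


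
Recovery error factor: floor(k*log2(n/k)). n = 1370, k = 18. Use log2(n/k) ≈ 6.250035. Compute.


log2(n/k) = log2(1370/18) ≈ 6.250035.
k*log2(n/k) ≈ 18*6.250035 = 112.50063.
floor(112.50063) = 112.

112


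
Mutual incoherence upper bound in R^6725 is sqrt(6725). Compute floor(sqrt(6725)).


82^2 = 6724 <= 6725 < 6889 = 83^2, so 82 <= sqrt(6725) < 83.
floor(sqrt(6725)) = 82.

82


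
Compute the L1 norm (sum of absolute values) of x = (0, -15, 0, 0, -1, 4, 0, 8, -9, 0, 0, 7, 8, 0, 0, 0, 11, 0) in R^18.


Non-zero entries: [(1, -15), (4, -1), (5, 4), (7, 8), (8, -9), (11, 7), (12, 8), (16, 11)]
Absolute values: [15, 1, 4, 8, 9, 7, 8, 11]
||x||_1 = sum = 63.

63


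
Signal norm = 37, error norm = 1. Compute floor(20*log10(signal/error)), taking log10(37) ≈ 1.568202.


||x||/||e|| = 37/1 = 37.
log10(37) ≈ 1.568202.
20*log10(||x||/||e||) ≈ 20*1.568202 = 31.36404.
floor(31.36404) = 31.

31


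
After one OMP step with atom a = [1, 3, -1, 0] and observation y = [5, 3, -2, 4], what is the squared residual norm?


a^T a = 11.
a^T y = 16.
coeff = 16/11 = 16/11.
||r||^2 = 338/11.

338/11


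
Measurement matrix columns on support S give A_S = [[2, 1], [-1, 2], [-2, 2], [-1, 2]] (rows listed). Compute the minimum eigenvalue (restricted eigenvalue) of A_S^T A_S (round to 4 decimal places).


A_S^T A_S = [[10, -6], [-6, 13]].
trace = 23.
det = 94.
disc = trace^2 - 4*det = 529 - 4*94 = 153.
sqrt(153) ≈ 12.369317.
lam_min = (23 - sqrt(153))/2 ≈ (23 - 12.369317)/2 = 5.3153415 ≈ 5.3153.

5.3153


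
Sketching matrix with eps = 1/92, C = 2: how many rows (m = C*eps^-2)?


1/eps = 92.
(1/eps)^2 = 8464.
m = 2*8464 = 16928.

16928


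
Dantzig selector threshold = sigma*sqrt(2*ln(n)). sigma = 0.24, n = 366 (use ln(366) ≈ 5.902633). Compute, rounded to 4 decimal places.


ln(366) ≈ 5.902633.
2*ln(n) ≈ 11.805266.
sqrt(2*ln(n)) ≈ sqrt(11.805266) ≈ 3.435879.
threshold ≈ 0.24*3.435879 = 0.82461096 ≈ 0.8246.

0.8246


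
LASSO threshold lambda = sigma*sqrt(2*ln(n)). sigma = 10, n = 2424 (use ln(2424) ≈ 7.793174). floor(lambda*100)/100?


ln(2424) ≈ 7.793174.
2*ln(n) ≈ 15.586348.
sqrt(2*ln(n)) ≈ sqrt(15.586348) ≈ 3.947955.
lambda ≈ 10*3.947955 = 39.47955.
floor(lambda*100)/100 = 39.47.

39.47


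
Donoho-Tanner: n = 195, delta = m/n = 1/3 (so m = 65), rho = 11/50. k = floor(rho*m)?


m = 1/3*195 = 65.
rho = 11/50.
rho*m = 11/50*65 = 14.3.
k = floor(14.3) = 14.

14


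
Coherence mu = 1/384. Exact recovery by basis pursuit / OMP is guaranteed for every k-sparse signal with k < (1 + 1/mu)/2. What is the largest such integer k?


1/mu = 384.
1 + 1/mu = 385.
(1 + 1/mu)/2 = 192.5 is not an integer, so k_max = floor(192.5) = 192.

192


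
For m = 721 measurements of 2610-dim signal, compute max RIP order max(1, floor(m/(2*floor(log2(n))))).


floor(log2(2610)) = 11.
2*11 = 22.
m/(2*floor(log2(n))) = 721/22 ≈ 32.7727.
floor = 32.
k = max(1, 32) = 32.

32


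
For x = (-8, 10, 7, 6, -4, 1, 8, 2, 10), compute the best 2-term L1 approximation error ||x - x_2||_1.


Sorted |x_i| descending: [10, 10, 8, 8, 7, 6, 4, 2, 1]
Keep top 2: [10, 10]
Tail entries: [8, 8, 7, 6, 4, 2, 1]
L1 error = sum of tail = 36.

36


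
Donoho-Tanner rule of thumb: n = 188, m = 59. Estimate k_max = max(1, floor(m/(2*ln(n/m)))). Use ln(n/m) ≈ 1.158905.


n/m = 188/59.
ln(n/m) ≈ 1.158905.
2*ln(n/m) ≈ 2.31781.
m/(2*ln(n/m)) ≈ 59/2.31781 ≈ 25.4551.
floor = 25.
k_max = max(1, 25) = 25.

25


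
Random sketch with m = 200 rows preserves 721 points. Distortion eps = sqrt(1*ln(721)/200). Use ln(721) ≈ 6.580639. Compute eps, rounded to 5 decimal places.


ln(721) ≈ 6.580639.
1*ln(N)/m ≈ 1*6.580639/200 ≈ 0.03290319.
eps = sqrt(0.03290319) ≈ 0.1813924 ≈ 0.18139.

0.18139


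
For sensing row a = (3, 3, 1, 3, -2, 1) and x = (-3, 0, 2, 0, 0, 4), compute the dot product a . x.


Non-zero terms: ['3*-3', '1*2', '1*4']
Products: [-9, 2, 4]
y = sum = -3.

-3


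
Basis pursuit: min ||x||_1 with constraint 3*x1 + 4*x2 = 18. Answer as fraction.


Axis intercepts:
  x1 = 6, x2 = 0: L1 = 6
  x1 = 0, x2 = 9/2: L1 = 9/2
x* = (0, 9/2)
||x*||_1 = 9/2.

9/2


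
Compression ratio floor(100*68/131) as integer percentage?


100*m/n = 100*68/131 ≈ 51.9084.
floor = 51.

51
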